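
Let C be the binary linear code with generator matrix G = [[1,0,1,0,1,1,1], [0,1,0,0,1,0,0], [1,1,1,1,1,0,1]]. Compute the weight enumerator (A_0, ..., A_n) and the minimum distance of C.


Weight distribution: A_0 = 1, A_2 = 1, A_3 = 2, A_4 = 1, A_5 = 2, A_6 = 1. Minimum distance d = 2.

Enumerate all 2^3 = 8 messages m ∈ F_2^3.
For each, compute codeword c = mG in F_2^7, then tally its weight.
  m = 000 → c = 0000000, weight = 0.
  m = 100 → c = 1010111, weight = 5.
  m = 010 → c = 0100100, weight = 2.
  m = 110 → c = 1110011, weight = 5.
  m = 001 → c = 1111101, weight = 6.
  m = 101 → c = 0101010, weight = 3.
  m = 011 → c = 1011001, weight = 4.
  m = 111 → c = 0001110, weight = 3.
Tally weights:
  weight 0: 1 codewords.
  weight 2: 1 codewords.
  weight 3: 2 codewords.
  weight 4: 1 codewords.
  weight 5: 2 codewords.
  weight 6: 1 codewords.
Minimum distance d = smallest w > 0 with A_w > 0 = 2.
Sanity: Σ A_w = 8 = 2^3 = 8 ✓.


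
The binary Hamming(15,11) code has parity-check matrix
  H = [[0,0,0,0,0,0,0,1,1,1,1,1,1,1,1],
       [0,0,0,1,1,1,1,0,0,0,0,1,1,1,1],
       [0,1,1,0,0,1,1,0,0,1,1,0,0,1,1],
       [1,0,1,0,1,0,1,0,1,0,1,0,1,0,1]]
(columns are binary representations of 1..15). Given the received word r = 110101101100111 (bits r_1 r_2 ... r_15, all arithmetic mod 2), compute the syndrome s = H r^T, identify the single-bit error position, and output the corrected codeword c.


s = (1, 0, 0, 1)^T, error position = 9, corrected codeword c = 110101100100111

Compute s = H r^T mod 2 one row at a time:
  s_1 = 0 + 1 + 1 + 0 + 0 + 1 + 1 + 1 = 5 ≡ 1 (mod 2).
  s_2 = 1 + 0 + 1 + 1 + 0 + 1 + 1 + 1 = 6 ≡ 0 (mod 2).
  s_3 = 1 + 0 + 1 + 1 + 1 + 0 + 1 + 1 = 6 ≡ 0 (mod 2).
  s_4 = 1 + 0 + 0 + 1 + 1 + 0 + 1 + 1 = 5 ≡ 1 (mod 2).
s = (1, 0, 0, 1)^T — this equals column 9 of H (binary 1001), so error is at position 9.
Correct: flip bit 9 of r = 110101101100111 to get c = 110101100100111.


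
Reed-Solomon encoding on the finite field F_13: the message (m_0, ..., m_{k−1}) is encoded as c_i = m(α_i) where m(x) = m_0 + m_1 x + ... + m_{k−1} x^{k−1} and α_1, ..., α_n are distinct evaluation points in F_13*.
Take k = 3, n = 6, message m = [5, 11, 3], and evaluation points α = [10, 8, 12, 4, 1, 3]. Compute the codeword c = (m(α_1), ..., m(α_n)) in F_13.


c = [12, 12, 10, 6, 6, 0]

Message polynomial: m(x) = 5 + 11·x + 3·x^2 (mod 13).
For each evaluation point α_i, compute m(α_i) mod 13:
  α_1 = 10: Horner steps 3 → 2 → 12, so m(10) = 12.
  α_2 = 8: Horner steps 3 → 9 → 12, so m(8) = 12.
  α_3 = 12: Horner steps 3 → 8 → 10, so m(12) = 10.
  α_4 = 4: Horner steps 3 → 10 → 6, so m(4) = 6.
  α_5 = 1: Horner steps 3 → 1 → 6, so m(1) = 6.
  α_6 = 3: Horner steps 3 → 7 → 0, so m(3) = 0.
Codeword c = [12, 12, 10, 6, 6, 0] ∈ F_13^6.


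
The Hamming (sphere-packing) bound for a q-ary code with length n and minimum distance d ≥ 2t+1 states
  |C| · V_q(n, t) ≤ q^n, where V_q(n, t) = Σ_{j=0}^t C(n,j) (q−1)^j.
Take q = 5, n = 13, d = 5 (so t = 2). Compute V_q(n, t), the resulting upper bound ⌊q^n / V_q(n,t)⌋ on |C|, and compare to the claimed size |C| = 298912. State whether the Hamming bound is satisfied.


V_q(n, t) = 1301, q^n = 1220703125, Hamming bound = 938280, |C| = 298912 ≤ bound (satisfied).

Step 1: Compute V_q(n, t) = Σ_{j=0}^2 C(n, j) (q−1)^j.
  j = 0: C(13,0)·(4)^0 = 1·1 = 1.
  j = 1: C(13,1)·(4)^1 = 13·4 = 52.
  j = 2: C(13,2)·(4)^2 = 78·16 = 1248.
  V_q(n, t) = 1 + 52 + 1248 = 1301.
Step 2: q^n = 5^13 = 1220703125.
Step 3: Hamming bound ⌊q^n / V_q(n,t)⌋ = ⌊1220703125/1301⌋ = 938280.
Step 4: Compare |C| = 298912 to 938280: satisfied.
The claimed |C| lies below the Hamming bound.


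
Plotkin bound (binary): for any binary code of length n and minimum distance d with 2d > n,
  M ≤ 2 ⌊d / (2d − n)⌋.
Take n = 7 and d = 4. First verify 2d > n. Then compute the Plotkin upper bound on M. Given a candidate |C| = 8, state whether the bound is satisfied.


Plotkin bound M ≤ 8; given |C| = 8 ≤ bound (satisfied).

Check applicability: 2d = 8, n = 7.
2d − n = 1 > 0, so Plotkin applies.
Compute d/(2d−n) = 4/1 ≈ 4.0000.
⌊d/(2d−n)⌋ = 4.
Plotkin bound: M ≤ 2·4 = 8.
Given |C| = 8, check: satisfied.
This |C| is at the Plotkin bound.


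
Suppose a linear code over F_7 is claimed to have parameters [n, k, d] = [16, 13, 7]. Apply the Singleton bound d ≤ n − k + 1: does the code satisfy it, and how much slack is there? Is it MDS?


Singleton RHS = n − k + 1 = 4, slack = -3, bound violated (no such code; not MDS).

Singleton bound: d ≤ n − k + 1.
Here n = 16, k = 13, so n − k + 1 = 4.
Given d = 7, check d ≤ 4: NO.
Slack = (n − k + 1) − d = -3.
The slack is negative: d = 7 exceeds n − k + 1 = 4 by 3, so the Singleton bound is violated and no linear [16, 13, 7]_7 code can exist. In particular it is not MDS (MDS requires d = n − k + 1 exactly).
Description: the claimed parameters are [16, 13, 7]_7; such a code would be impossible (violates the Singleton bound).


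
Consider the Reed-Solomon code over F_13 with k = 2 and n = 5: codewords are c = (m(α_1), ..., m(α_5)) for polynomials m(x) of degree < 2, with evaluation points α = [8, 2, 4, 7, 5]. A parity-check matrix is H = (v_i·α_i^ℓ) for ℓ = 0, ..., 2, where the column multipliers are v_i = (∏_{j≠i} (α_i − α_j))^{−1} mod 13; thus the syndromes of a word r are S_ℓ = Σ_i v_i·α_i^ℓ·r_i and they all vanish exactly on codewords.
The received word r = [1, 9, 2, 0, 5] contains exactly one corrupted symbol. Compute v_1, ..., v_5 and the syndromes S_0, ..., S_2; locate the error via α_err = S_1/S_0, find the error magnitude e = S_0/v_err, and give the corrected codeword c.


S = (6, 3, 8), error at position 4, error magnitude e = 2, c = [1, 9, 2, 11, 5].

Step 1: column multipliers v_i = (∏_{j≠i}(α_i − α_j))^{−1} mod 13.
  i = 1 (α = 8): (8−2)(8−4)(8−7)(8−5) = 6·4·1·3 = 72 ≡ 7, so v_1 = 7^{−1} = 2 (mod 13).
  i = 2 (α = 2): (2−8)(2−4)(2−7)(2−5) = (−6)·(−2)·(−5)·(−3) = 180 ≡ 11, so v_2 = 11^{−1} = 6 (mod 13).
  i = 3 (α = 4): (4−8)(4−2)(4−7)(4−5) = (−4)·2·(−3)·(−1) = −24 ≡ 2, so v_3 = 2^{−1} = 7 (mod 13).
  i = 4 (α = 7): (7−8)(7−2)(7−4)(7−5) = (−1)·5·3·2 = −30 ≡ 9, so v_4 = 9^{−1} = 3 (mod 13).
  i = 5 (α = 5): (5−8)(5−2)(5−4)(5−7) = (−3)·3·1·(−2) = 18 ≡ 5, so v_5 = 5^{−1} = 8 (mod 13).
  v = [2, 6, 7, 3, 8].
Step 2: syndromes of r = [1, 9, 2, 0, 5] (all sums mod 13).
  S_0 = Σ v_i r_i = 2·1 + 6·9 + 7·2 + 3·0 + 8·5 = 110 ≡ 6.
  S_1 = Σ v_i α_i r_i = 2·8·1 + 6·2·9 + 7·4·2 + 3·7·0 + 8·5·5 = 380 ≡ 3.
  α_i^2 mod 13 = [12, 4, 3, 10, 12].
  S_2 = Σ v_i α_i^2 r_i = 2·12·1 + 6·4·9 + 7·3·2 + 3·10·0 + 8·12·5 = 762 ≡ 8.
  S = (6, 3, 8) ≠ 0, so r is not a codeword (an error is present).
Step 3: locate the error. For a single error e at position i, S_ℓ = v_i·e·α_i^ℓ, so α_err = S_1/S_0.
  S_0^{−1} = 6^{−1} = 11 (mod 13), so α_err = 3·11 = 33 ≡ 7 = α_4. Error position i = 4.
  Consistency check: S_2/S_1 = 8·9 = 72 ≡ 7 = α_err ✓ (single-error assumption holds).
Step 4: error magnitude e = S_0/v_4 = S_0·∏_{j≠4}(α_4 − α_j) = 6·9 = 54 ≡ 2 (mod 13).
Step 5: correct position 4: c_4 = r_4 − e = 0 − 2 ≡ 11 (mod 13). Hence c = [1, 9, 2, 11, 5].
  Check: interpolating c through the α_i gives m(x) = 3 + 3·x (degree < 2) with m(α_i) = c_i for every i, so c is indeed a codeword.


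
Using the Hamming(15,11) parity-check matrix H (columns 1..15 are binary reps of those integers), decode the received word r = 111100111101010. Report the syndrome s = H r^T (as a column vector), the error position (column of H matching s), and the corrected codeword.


s = (1, 0, 1, 0)^T, error position = 10, corrected codeword c = 111100111001010

Compute s = H r^T mod 2 one row at a time:
  s_1 = 1 + 1 + 1 + 0 + 1 + 0 + 1 + 0 = 5 ≡ 1 (mod 2).
  s_2 = 1 + 0 + 0 + 1 + 1 + 0 + 1 + 0 = 4 ≡ 0 (mod 2).
  s_3 = 1 + 1 + 0 + 1 + 1 + 0 + 1 + 0 = 5 ≡ 1 (mod 2).
  s_4 = 1 + 1 + 0 + 1 + 1 + 0 + 0 + 0 = 4 ≡ 0 (mod 2).
s = (1, 0, 1, 0)^T — this equals column 10 of H (binary 1010), so error is at position 10.
Correct: flip bit 10 of r = 111100111101010 to get c = 111100111001010.


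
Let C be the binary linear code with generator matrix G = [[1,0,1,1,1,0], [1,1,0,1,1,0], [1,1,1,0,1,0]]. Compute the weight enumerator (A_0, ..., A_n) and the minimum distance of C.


Weight distribution: A_0 = 1, A_2 = 4, A_4 = 3. Minimum distance d = 2.

Enumerate all 2^3 = 8 messages m ∈ F_2^3.
For each, compute codeword c = mG in F_2^6, then tally its weight.
  m = 000 → c = 000000, weight = 0.
  m = 100 → c = 101110, weight = 4.
  m = 010 → c = 110110, weight = 4.
  m = 110 → c = 011000, weight = 2.
  m = 001 → c = 111010, weight = 4.
  m = 101 → c = 010100, weight = 2.
  m = 011 → c = 001100, weight = 2.
  m = 111 → c = 100010, weight = 2.
Tally weights:
  weight 0: 1 codewords.
  weight 2: 4 codewords.
  weight 4: 3 codewords.
Minimum distance d = smallest w > 0 with A_w > 0 = 2.
Sanity: Σ A_w = 8 = 2^3 = 8 ✓.


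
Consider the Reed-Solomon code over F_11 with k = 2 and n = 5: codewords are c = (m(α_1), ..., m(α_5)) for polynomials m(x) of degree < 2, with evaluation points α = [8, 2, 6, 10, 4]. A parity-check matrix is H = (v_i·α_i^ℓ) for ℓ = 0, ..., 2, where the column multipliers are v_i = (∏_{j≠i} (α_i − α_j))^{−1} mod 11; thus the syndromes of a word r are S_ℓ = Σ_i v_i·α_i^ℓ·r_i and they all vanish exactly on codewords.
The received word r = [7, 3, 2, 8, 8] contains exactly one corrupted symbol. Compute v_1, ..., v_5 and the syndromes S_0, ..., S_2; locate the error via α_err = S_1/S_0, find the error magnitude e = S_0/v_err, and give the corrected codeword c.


S = (4, 7, 4), error at position 4, error magnitude e = 7, c = [7, 3, 2, 1, 8].

Step 1: column multipliers v_i = (∏_{j≠i}(α_i − α_j))^{−1} mod 11.
  i = 1 (α = 8): (8−2)(8−6)(8−10)(8−4) = 6·2·(−2)·4 = −96 ≡ 3, so v_1 = 3^{−1} = 4 (mod 11).
  i = 2 (α = 2): (2−8)(2−6)(2−10)(2−4) = (−6)·(−4)·(−8)·(−2) = 384 ≡ 10, so v_2 = 10^{−1} = 10 (mod 11).
  i = 3 (α = 6): (6−8)(6−2)(6−10)(6−4) = (−2)·4·(−4)·2 = 64 ≡ 9, so v_3 = 9^{−1} = 5 (mod 11).
  i = 4 (α = 10): (10−8)(10−2)(10−6)(10−4) = 2·8·4·6 = 384 ≡ 10, so v_4 = 10^{−1} = 10 (mod 11).
  i = 5 (α = 4): (4−8)(4−2)(4−6)(4−10) = (−4)·2·(−2)·(−6) = −96 ≡ 3, so v_5 = 3^{−1} = 4 (mod 11).
  v = [4, 10, 5, 10, 4].
Step 2: syndromes of r = [7, 3, 2, 8, 8] (all sums mod 11).
  S_0 = Σ v_i r_i = 4·7 + 10·3 + 5·2 + 10·8 + 4·8 = 180 ≡ 4.
  S_1 = Σ v_i α_i r_i = 4·8·7 + 10·2·3 + 5·6·2 + 10·10·8 + 4·4·8 = 1272 ≡ 7.
  α_i^2 mod 11 = [9, 4, 3, 1, 5].
  S_2 = Σ v_i α_i^2 r_i = 4·9·7 + 10·4·3 + 5·3·2 + 10·1·8 + 4·5·8 = 642 ≡ 4.
  S = (4, 7, 4) ≠ 0, so r is not a codeword (an error is present).
Step 3: locate the error. For a single error e at position i, S_ℓ = v_i·e·α_i^ℓ, so α_err = S_1/S_0.
  S_0^{−1} = 4^{−1} = 3 (mod 11), so α_err = 7·3 = 21 ≡ 10 = α_4. Error position i = 4.
  Consistency check: S_2/S_1 = 4·8 = 32 ≡ 10 = α_err ✓ (single-error assumption holds).
Step 4: error magnitude e = S_0/v_4 = S_0·∏_{j≠4}(α_4 − α_j) = 4·10 = 40 ≡ 7 (mod 11).
Step 5: correct position 4: c_4 = r_4 − e = 8 − 7 ≡ 1 (mod 11). Hence c = [7, 3, 2, 1, 8].
  Check: interpolating c through the α_i gives m(x) = 9 + 8·x (degree < 2) with m(α_i) = c_i for every i, so c is indeed a codeword.


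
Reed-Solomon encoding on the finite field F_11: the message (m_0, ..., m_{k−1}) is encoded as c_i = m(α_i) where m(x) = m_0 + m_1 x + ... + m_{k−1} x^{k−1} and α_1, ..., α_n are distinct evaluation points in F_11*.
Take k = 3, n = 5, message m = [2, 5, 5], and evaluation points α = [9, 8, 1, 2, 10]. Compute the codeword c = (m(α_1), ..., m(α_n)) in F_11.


c = [1, 10, 1, 10, 2]

Message polynomial: m(x) = 2 + 5·x + 5·x^2 (mod 11).
For each evaluation point α_i, compute m(α_i) mod 11:
  α_1 = 9: Horner steps 5 → 6 → 1, so m(9) = 1.
  α_2 = 8: Horner steps 5 → 1 → 10, so m(8) = 10.
  α_3 = 1: Horner steps 5 → 10 → 1, so m(1) = 1.
  α_4 = 2: Horner steps 5 → 4 → 10, so m(2) = 10.
  α_5 = 10: Horner steps 5 → 0 → 2, so m(10) = 2.
Codeword c = [1, 10, 1, 10, 2] ∈ F_11^5.


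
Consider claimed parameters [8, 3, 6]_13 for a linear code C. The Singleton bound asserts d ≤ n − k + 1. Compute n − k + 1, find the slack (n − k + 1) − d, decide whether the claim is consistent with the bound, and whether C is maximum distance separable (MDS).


Singleton RHS = n − k + 1 = 6, slack = 0, bound satisfied, MDS.

Singleton bound: d ≤ n − k + 1.
Here n = 8, k = 3, so n − k + 1 = 6.
Given d = 6, check d ≤ 6: YES.
Slack = (n − k + 1) − d = 0.
The code is MDS (slack = 0).
Description: the claimed parameters are [8, 3, 6]_13; such a code would be MDS (meets Singleton bound).


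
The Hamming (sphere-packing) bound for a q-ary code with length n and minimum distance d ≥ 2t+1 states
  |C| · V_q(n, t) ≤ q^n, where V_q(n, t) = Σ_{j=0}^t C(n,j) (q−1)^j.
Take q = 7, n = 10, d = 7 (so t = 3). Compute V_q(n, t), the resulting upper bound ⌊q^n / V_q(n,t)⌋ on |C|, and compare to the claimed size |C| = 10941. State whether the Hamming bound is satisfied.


V_q(n, t) = 27601, q^n = 282475249, Hamming bound = 10234, |C| = 10941 > bound (violated).

Step 1: Compute V_q(n, t) = Σ_{j=0}^3 C(n, j) (q−1)^j.
  j = 0: C(10,0)·(6)^0 = 1·1 = 1.
  j = 1: C(10,1)·(6)^1 = 10·6 = 60.
  j = 2: C(10,2)·(6)^2 = 45·36 = 1620.
  j = 3: C(10,3)·(6)^3 = 120·216 = 25920.
  V_q(n, t) = 1 + 60 + 1620 + 25920 = 27601.
Step 2: q^n = 7^10 = 282475249.
Step 3: Hamming bound ⌊q^n / V_q(n,t)⌋ = ⌊282475249/27601⌋ = 10234.
Step 4: Compare |C| = 10941 to 10234: violated.
The claimed |C| lies above the Hamming bound, so no 7-ary code of length 10 with d ≥ 7 can have 10941 codewords.


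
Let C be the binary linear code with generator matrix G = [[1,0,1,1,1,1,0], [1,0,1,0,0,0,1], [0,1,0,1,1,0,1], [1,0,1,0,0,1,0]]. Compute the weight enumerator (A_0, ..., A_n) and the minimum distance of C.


Weight distribution: A_0 = 1, A_2 = 4, A_3 = 3, A_4 = 3, A_5 = 4, A_7 = 1. Minimum distance d = 2.

Enumerate all 2^4 = 16 messages m ∈ F_2^4.
For each, compute codeword c = mG in F_2^7, then tally its weight.
  m = 0000 → c = 0000000, weight = 0.
  m = 1000 → c = 1011110, weight = 5.
  m = 0100 → c = 1010001, weight = 3.
  m = 1100 → c = 0001111, weight = 4.
  m = 0010 → c = 0101101, weight = 4.
  m = 1010 → c = 1110011, weight = 5.
  m = 0110 → c = 1111100, weight = 5.
  m = 1110 → c = 0100010, weight = 2.
  m = 0001 → c = 1010010, weight = 3.
  m = 1001 → c = 0001100, weight = 2.
  m = 0101 → c = 0000011, weight = 2.
  m = 1101 → c = 1011101, weight = 5.
  m = 0011 → c = 1111111, weight = 7.
  m = 1011 → c = 0100001, weight = 2.
  m = 0111 → c = 0101110, weight = 4.
  m = 1111 → c = 1110000, weight = 3.
Tally weights:
  weight 0: 1 codewords.
  weight 2: 4 codewords.
  weight 3: 3 codewords.
  weight 4: 3 codewords.
  weight 5: 4 codewords.
  weight 7: 1 codewords.
Minimum distance d = smallest w > 0 with A_w > 0 = 2.
Sanity: Σ A_w = 16 = 2^4 = 16 ✓.


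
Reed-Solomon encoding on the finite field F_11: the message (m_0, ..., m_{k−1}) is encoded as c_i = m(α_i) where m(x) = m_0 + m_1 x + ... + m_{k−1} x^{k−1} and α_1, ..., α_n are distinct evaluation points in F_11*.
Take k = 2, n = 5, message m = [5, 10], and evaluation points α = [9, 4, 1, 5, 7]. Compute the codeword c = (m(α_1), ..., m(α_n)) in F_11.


c = [7, 1, 4, 0, 9]

Message polynomial: m(x) = 5 + 10·x (mod 11).
For each evaluation point α_i, compute m(α_i) mod 11:
  α_1 = 9: Horner steps 10 → 7, so m(9) = 7.
  α_2 = 4: Horner steps 10 → 1, so m(4) = 1.
  α_3 = 1: Horner steps 10 → 4, so m(1) = 4.
  α_4 = 5: Horner steps 10 → 0, so m(5) = 0.
  α_5 = 7: Horner steps 10 → 9, so m(7) = 9.
Codeword c = [7, 1, 4, 0, 9] ∈ F_11^5.


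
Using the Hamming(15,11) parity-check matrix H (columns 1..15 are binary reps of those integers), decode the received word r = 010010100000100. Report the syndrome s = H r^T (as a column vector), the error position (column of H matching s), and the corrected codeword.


s = (1, 1, 0, 1)^T, error position = 13, corrected codeword c = 010010100000000

Compute s = H r^T mod 2 one row at a time:
  s_1 = 0 + 0 + 0 + 0 + 0 + 1 + 0 + 0 = 1 ≡ 1 (mod 2).
  s_2 = 0 + 1 + 0 + 1 + 0 + 1 + 0 + 0 = 3 ≡ 1 (mod 2).
  s_3 = 1 + 0 + 0 + 1 + 0 + 0 + 0 + 0 = 2 ≡ 0 (mod 2).
  s_4 = 0 + 0 + 1 + 1 + 0 + 0 + 1 + 0 = 3 ≡ 1 (mod 2).
s = (1, 1, 0, 1)^T — this equals column 13 of H (binary 1101), so error is at position 13.
Correct: flip bit 13 of r = 010010100000100 to get c = 010010100000000.


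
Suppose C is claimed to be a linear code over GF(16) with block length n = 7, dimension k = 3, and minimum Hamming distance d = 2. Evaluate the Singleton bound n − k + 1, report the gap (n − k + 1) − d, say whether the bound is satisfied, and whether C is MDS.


Singleton RHS = n − k + 1 = 5, slack = 3, bound satisfied, not MDS.

Singleton bound: d ≤ n − k + 1.
Here n = 7, k = 3, so n − k + 1 = 5.
Given d = 2, check d ≤ 5: YES.
Slack = (n − k + 1) − d = 3.
The code is NOT MDS (slack = 3 > 0).
Description: the claimed parameters are [7, 3, 2]_16; such a code would be non-MDS.


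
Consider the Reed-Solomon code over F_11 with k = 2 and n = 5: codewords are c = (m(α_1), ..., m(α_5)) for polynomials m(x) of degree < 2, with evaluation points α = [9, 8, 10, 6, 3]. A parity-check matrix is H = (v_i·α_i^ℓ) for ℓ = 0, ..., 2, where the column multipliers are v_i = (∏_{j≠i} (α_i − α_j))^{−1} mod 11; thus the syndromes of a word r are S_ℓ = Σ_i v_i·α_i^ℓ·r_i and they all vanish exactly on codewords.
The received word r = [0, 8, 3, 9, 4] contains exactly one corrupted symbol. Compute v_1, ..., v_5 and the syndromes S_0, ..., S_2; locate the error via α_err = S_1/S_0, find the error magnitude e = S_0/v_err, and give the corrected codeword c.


S = (8, 4, 2), error at position 4, error magnitude e = 7, c = [0, 8, 3, 2, 4].

Step 1: column multipliers v_i = (∏_{j≠i}(α_i − α_j))^{−1} mod 11.
  i = 1 (α = 9): (9−8)(9−10)(9−6)(9−3) = 1·(−1)·3·6 = −18 ≡ 4, so v_1 = 4^{−1} = 3 (mod 11).
  i = 2 (α = 8): (8−9)(8−10)(8−6)(8−3) = (−1)·(−2)·2·5 = 20 ≡ 9, so v_2 = 9^{−1} = 5 (mod 11).
  i = 3 (α = 10): (10−9)(10−8)(10−6)(10−3) = 1·2·4·7 = 56 ≡ 1, so v_3 = 1^{−1} = 1 (mod 11).
  i = 4 (α = 6): (6−9)(6−8)(6−10)(6−3) = (−3)·(−2)·(−4)·3 = −72 ≡ 5, so v_4 = 5^{−1} = 9 (mod 11).
  i = 5 (α = 3): (3−9)(3−8)(3−10)(3−6) = (−6)·(−5)·(−7)·(−3) = 630 ≡ 3, so v_5 = 3^{−1} = 4 (mod 11).
  v = [3, 5, 1, 9, 4].
Step 2: syndromes of r = [0, 8, 3, 9, 4] (all sums mod 11).
  S_0 = Σ v_i r_i = 3·0 + 5·8 + 1·3 + 9·9 + 4·4 = 140 ≡ 8.
  S_1 = Σ v_i α_i r_i = 3·9·0 + 5·8·8 + 1·10·3 + 9·6·9 + 4·3·4 = 884 ≡ 4.
  α_i^2 mod 11 = [4, 9, 1, 3, 9].
  S_2 = Σ v_i α_i^2 r_i = 3·4·0 + 5·9·8 + 1·1·3 + 9·3·9 + 4·9·4 = 750 ≡ 2.
  S = (8, 4, 2) ≠ 0, so r is not a codeword (an error is present).
Step 3: locate the error. For a single error e at position i, S_ℓ = v_i·e·α_i^ℓ, so α_err = S_1/S_0.
  S_0^{−1} = 8^{−1} = 7 (mod 11), so α_err = 4·7 = 28 ≡ 6 = α_4. Error position i = 4.
  Consistency check: S_2/S_1 = 2·3 = 6 ≡ 6 = α_err ✓ (single-error assumption holds).
Step 4: error magnitude e = S_0/v_4 = S_0·∏_{j≠4}(α_4 − α_j) = 8·5 = 40 ≡ 7 (mod 11).
Step 5: correct position 4: c_4 = r_4 − e = 9 − 7 ≡ 2 (mod 11). Hence c = [0, 8, 3, 2, 4].
  Check: interpolating c through the α_i gives m(x) = 6 + 3·x (degree < 2) with m(α_i) = c_i for every i, so c is indeed a codeword.


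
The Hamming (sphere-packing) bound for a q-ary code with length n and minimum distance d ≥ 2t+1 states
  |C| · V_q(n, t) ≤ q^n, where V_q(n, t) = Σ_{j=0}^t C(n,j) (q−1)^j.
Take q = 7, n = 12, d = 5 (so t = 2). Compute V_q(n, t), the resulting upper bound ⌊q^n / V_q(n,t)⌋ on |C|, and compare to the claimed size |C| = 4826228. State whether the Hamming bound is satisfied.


V_q(n, t) = 2449, q^n = 13841287201, Hamming bound = 5651811, |C| = 4826228 ≤ bound (satisfied).

Step 1: Compute V_q(n, t) = Σ_{j=0}^2 C(n, j) (q−1)^j.
  j = 0: C(12,0)·(6)^0 = 1·1 = 1.
  j = 1: C(12,1)·(6)^1 = 12·6 = 72.
  j = 2: C(12,2)·(6)^2 = 66·36 = 2376.
  V_q(n, t) = 1 + 72 + 2376 = 2449.
Step 2: q^n = 7^12 = 13841287201.
Step 3: Hamming bound ⌊q^n / V_q(n,t)⌋ = ⌊13841287201/2449⌋ = 5651811.
Step 4: Compare |C| = 4826228 to 5651811: satisfied.
The claimed |C| lies below the Hamming bound.


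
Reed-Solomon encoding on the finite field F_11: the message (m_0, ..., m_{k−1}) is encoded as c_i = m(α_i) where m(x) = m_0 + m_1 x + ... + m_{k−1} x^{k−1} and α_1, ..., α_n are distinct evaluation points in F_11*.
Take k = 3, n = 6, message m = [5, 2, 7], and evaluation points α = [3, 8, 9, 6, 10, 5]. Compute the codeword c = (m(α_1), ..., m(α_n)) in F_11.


c = [8, 7, 7, 5, 10, 3]

Message polynomial: m(x) = 5 + 2·x + 7·x^2 (mod 11).
For each evaluation point α_i, compute m(α_i) mod 11:
  α_1 = 3: Horner steps 7 → 1 → 8, so m(3) = 8.
  α_2 = 8: Horner steps 7 → 3 → 7, so m(8) = 7.
  α_3 = 9: Horner steps 7 → 10 → 7, so m(9) = 7.
  α_4 = 6: Horner steps 7 → 0 → 5, so m(6) = 5.
  α_5 = 10: Horner steps 7 → 6 → 10, so m(10) = 10.
  α_6 = 5: Horner steps 7 → 4 → 3, so m(5) = 3.
Codeword c = [8, 7, 7, 5, 10, 3] ∈ F_11^6.


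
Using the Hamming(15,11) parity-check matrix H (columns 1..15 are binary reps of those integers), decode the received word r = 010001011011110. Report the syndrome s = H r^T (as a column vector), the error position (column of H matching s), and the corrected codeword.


s = (0, 0, 0, 1)^T, error position = 1, corrected codeword c = 110001011011110

Compute s = H r^T mod 2 one row at a time:
  s_1 = 1 + 1 + 0 + 1 + 1 + 1 + 1 + 0 = 6 ≡ 0 (mod 2).
  s_2 = 0 + 0 + 1 + 0 + 1 + 1 + 1 + 0 = 4 ≡ 0 (mod 2).
  s_3 = 1 + 0 + 1 + 0 + 0 + 1 + 1 + 0 = 4 ≡ 0 (mod 2).
  s_4 = 0 + 0 + 0 + 0 + 1 + 1 + 1 + 0 = 3 ≡ 1 (mod 2).
s = (0, 0, 0, 1)^T — this equals column 1 of H (binary 0001), so error is at position 1.
Correct: flip bit 1 of r = 010001011011110 to get c = 110001011011110.


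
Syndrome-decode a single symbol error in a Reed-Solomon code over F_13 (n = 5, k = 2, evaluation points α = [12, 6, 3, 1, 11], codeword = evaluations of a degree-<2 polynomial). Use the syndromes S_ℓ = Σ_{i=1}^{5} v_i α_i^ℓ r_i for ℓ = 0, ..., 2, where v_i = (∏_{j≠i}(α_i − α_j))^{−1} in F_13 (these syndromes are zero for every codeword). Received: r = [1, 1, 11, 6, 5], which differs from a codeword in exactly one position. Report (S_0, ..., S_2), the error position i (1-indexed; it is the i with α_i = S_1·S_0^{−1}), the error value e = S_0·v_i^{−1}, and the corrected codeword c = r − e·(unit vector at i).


S = (10, 8, 9), error at position 2, error magnitude e = 2, c = [1, 12, 11, 6, 5].

Step 1: column multipliers v_i = (∏_{j≠i}(α_i − α_j))^{−1} mod 13.
  i = 1 (α = 12): (12−6)(12−3)(12−1)(12−11) = 6·9·11·1 = 594 ≡ 9, so v_1 = 9^{−1} = 3 (mod 13).
  i = 2 (α = 6): (6−12)(6−3)(6−1)(6−11) = (−6)·3·5·(−5) = 450 ≡ 8, so v_2 = 8^{−1} = 5 (mod 13).
  i = 3 (α = 3): (3−12)(3−6)(3−1)(3−11) = (−9)·(−3)·2·(−8) = −432 ≡ 10, so v_3 = 10^{−1} = 4 (mod 13).
  i = 4 (α = 1): (1−12)(1−6)(1−3)(1−11) = (−11)·(−5)·(−2)·(−10) = 1100 ≡ 8, so v_4 = 8^{−1} = 5 (mod 13).
  i = 5 (α = 11): (11−12)(11−6)(11−3)(11−1) = (−1)·5·8·10 = −400 ≡ 3, so v_5 = 3^{−1} = 9 (mod 13).
  v = [3, 5, 4, 5, 9].
Step 2: syndromes of r = [1, 1, 11, 6, 5] (all sums mod 13).
  S_0 = Σ v_i r_i = 3·1 + 5·1 + 4·11 + 5·6 + 9·5 = 127 ≡ 10.
  S_1 = Σ v_i α_i r_i = 3·12·1 + 5·6·1 + 4·3·11 + 5·1·6 + 9·11·5 = 723 ≡ 8.
  α_i^2 mod 13 = [1, 10, 9, 1, 4].
  S_2 = Σ v_i α_i^2 r_i = 3·1·1 + 5·10·1 + 4·9·11 + 5·1·6 + 9·4·5 = 659 ≡ 9.
  S = (10, 8, 9) ≠ 0, so r is not a codeword (an error is present).
Step 3: locate the error. For a single error e at position i, S_ℓ = v_i·e·α_i^ℓ, so α_err = S_1/S_0.
  S_0^{−1} = 10^{−1} = 4 (mod 13), so α_err = 8·4 = 32 ≡ 6 = α_2. Error position i = 2.
  Consistency check: S_2/S_1 = 9·5 = 45 ≡ 6 = α_err ✓ (single-error assumption holds).
Step 4: error magnitude e = S_0/v_2 = S_0·∏_{j≠2}(α_2 − α_j) = 10·8 = 80 ≡ 2 (mod 13).
Step 5: correct position 2: c_2 = r_2 − e = 1 − 2 ≡ 12 (mod 13). Hence c = [1, 12, 11, 6, 5].
  Check: interpolating c through the α_i gives m(x) = 10 + 9·x (degree < 2) with m(α_i) = c_i for every i, so c is indeed a codeword.


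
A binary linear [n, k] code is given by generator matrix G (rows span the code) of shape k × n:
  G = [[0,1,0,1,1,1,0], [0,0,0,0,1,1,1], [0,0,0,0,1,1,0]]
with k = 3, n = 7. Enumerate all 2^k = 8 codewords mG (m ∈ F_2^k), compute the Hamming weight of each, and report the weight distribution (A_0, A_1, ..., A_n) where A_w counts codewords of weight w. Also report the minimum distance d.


Weight distribution: A_0 = 1, A_1 = 1, A_2 = 2, A_3 = 2, A_4 = 1, A_5 = 1. Minimum distance d = 1.

Enumerate all 2^3 = 8 messages m ∈ F_2^3.
For each, compute codeword c = mG in F_2^7, then tally its weight.
  m = 000 → c = 0000000, weight = 0.
  m = 100 → c = 0101110, weight = 4.
  m = 010 → c = 0000111, weight = 3.
  m = 110 → c = 0101001, weight = 3.
  m = 001 → c = 0000110, weight = 2.
  m = 101 → c = 0101000, weight = 2.
  m = 011 → c = 0000001, weight = 1.
  m = 111 → c = 0101111, weight = 5.
Tally weights:
  weight 0: 1 codewords.
  weight 1: 1 codewords.
  weight 2: 2 codewords.
  weight 3: 2 codewords.
  weight 4: 1 codewords.
  weight 5: 1 codewords.
Minimum distance d = smallest w > 0 with A_w > 0 = 1.
Sanity: Σ A_w = 8 = 2^3 = 8 ✓.


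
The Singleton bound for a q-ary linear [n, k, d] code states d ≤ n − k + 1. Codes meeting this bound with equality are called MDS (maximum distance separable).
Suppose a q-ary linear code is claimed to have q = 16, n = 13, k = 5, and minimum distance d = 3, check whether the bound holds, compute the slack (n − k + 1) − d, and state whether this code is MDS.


Singleton RHS = n − k + 1 = 9, slack = 6, bound satisfied, not MDS.

Singleton bound: d ≤ n − k + 1.
Here n = 13, k = 5, so n − k + 1 = 9.
Given d = 3, check d ≤ 9: YES.
Slack = (n − k + 1) − d = 6.
The code is NOT MDS (slack = 6 > 0).
Description: the claimed parameters are [13, 5, 3]_16; such a code would be non-MDS.


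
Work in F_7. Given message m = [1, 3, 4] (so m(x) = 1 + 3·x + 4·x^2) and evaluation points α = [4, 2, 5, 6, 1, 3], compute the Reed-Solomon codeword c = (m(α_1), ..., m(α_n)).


c = [0, 2, 4, 2, 1, 4]

Message polynomial: m(x) = 1 + 3·x + 4·x^2 (mod 7).
For each evaluation point α_i, compute m(α_i) mod 7:
  α_1 = 4: Horner steps 4 → 5 → 0, so m(4) = 0.
  α_2 = 2: Horner steps 4 → 4 → 2, so m(2) = 2.
  α_3 = 5: Horner steps 4 → 2 → 4, so m(5) = 4.
  α_4 = 6: Horner steps 4 → 6 → 2, so m(6) = 2.
  α_5 = 1: Horner steps 4 → 0 → 1, so m(1) = 1.
  α_6 = 3: Horner steps 4 → 1 → 4, so m(3) = 4.
Codeword c = [0, 2, 4, 2, 1, 4] ∈ F_7^6.


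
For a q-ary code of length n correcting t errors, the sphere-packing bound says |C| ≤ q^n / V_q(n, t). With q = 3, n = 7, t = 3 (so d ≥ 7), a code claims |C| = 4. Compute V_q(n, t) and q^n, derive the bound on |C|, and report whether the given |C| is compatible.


V_q(n, t) = 379, q^n = 2187, Hamming bound = 5, |C| = 4 ≤ bound (satisfied).

Step 1: Compute V_q(n, t) = Σ_{j=0}^3 C(n, j) (q−1)^j.
  j = 0: C(7,0)·(2)^0 = 1·1 = 1.
  j = 1: C(7,1)·(2)^1 = 7·2 = 14.
  j = 2: C(7,2)·(2)^2 = 21·4 = 84.
  j = 3: C(7,3)·(2)^3 = 35·8 = 280.
  V_q(n, t) = 1 + 14 + 84 + 280 = 379.
Step 2: q^n = 3^7 = 2187.
Step 3: Hamming bound ⌊q^n / V_q(n,t)⌋ = ⌊2187/379⌋ = 5.
Step 4: Compare |C| = 4 to 5: satisfied.
The claimed |C| lies below the Hamming bound.


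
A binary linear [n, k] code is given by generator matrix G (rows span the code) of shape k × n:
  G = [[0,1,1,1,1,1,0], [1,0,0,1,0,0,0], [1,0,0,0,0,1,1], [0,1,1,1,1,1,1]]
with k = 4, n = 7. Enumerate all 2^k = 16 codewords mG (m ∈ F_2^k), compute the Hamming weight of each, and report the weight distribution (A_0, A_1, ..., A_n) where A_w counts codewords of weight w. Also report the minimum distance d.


Weight distribution: A_0 = 1, A_1 = 1, A_2 = 3, A_3 = 4, A_4 = 1, A_5 = 3, A_6 = 3. Minimum distance d = 1.

Enumerate all 2^4 = 16 messages m ∈ F_2^4.
For each, compute codeword c = mG in F_2^7, then tally its weight.
  m = 0000 → c = 0000000, weight = 0.
  m = 1000 → c = 0111110, weight = 5.
  m = 0100 → c = 1001000, weight = 2.
  m = 1100 → c = 1110110, weight = 5.
  m = 0010 → c = 1000011, weight = 3.
  m = 1010 → c = 1111101, weight = 6.
  m = 0110 → c = 0001011, weight = 3.
  m = 1110 → c = 0110101, weight = 4.
  m = 0001 → c = 0111111, weight = 6.
  m = 1001 → c = 0000001, weight = 1.
  m = 0101 → c = 1110111, weight = 6.
  m = 1101 → c = 1001001, weight = 3.
  m = 0011 → c = 1111100, weight = 5.
  m = 1011 → c = 1000010, weight = 2.
  m = 0111 → c = 0110100, weight = 3.
  m = 1111 → c = 0001010, weight = 2.
Tally weights:
  weight 0: 1 codewords.
  weight 1: 1 codewords.
  weight 2: 3 codewords.
  weight 3: 4 codewords.
  weight 4: 1 codewords.
  weight 5: 3 codewords.
  weight 6: 3 codewords.
Minimum distance d = smallest w > 0 with A_w > 0 = 1.
Sanity: Σ A_w = 16 = 2^4 = 16 ✓.


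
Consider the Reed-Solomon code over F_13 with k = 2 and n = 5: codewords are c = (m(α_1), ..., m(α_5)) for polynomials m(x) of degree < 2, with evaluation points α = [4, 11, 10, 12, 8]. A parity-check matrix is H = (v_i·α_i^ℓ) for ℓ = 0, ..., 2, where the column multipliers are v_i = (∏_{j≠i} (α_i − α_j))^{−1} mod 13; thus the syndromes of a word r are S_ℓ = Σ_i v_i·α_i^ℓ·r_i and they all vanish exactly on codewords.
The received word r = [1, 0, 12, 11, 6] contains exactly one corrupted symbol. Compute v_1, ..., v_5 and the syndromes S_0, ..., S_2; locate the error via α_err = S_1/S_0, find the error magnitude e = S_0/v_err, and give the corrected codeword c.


S = (8, 2, 7), error at position 3, error magnitude e = 10, c = [1, 0, 2, 11, 6].

Step 1: column multipliers v_i = (∏_{j≠i}(α_i − α_j))^{−1} mod 13.
  i = 1 (α = 4): (4−11)(4−10)(4−12)(4−8) = (−7)·(−6)·(−8)·(−4) = 1344 ≡ 5, so v_1 = 5^{−1} = 8 (mod 13).
  i = 2 (α = 11): (11−4)(11−10)(11−12)(11−8) = 7·1·(−1)·3 = −21 ≡ 5, so v_2 = 5^{−1} = 8 (mod 13).
  i = 3 (α = 10): (10−4)(10−11)(10−12)(10−8) = 6·(−1)·(−2)·2 = 24 ≡ 11, so v_3 = 11^{−1} = 6 (mod 13).
  i = 4 (α = 12): (12−4)(12−11)(12−10)(12−8) = 8·1·2·4 = 64 ≡ 12, so v_4 = 12^{−1} = 12 (mod 13).
  i = 5 (α = 8): (8−4)(8−11)(8−10)(8−12) = 4·(−3)·(−2)·(−4) = −96 ≡ 8, so v_5 = 8^{−1} = 5 (mod 13).
  v = [8, 8, 6, 12, 5].
Step 2: syndromes of r = [1, 0, 12, 11, 6] (all sums mod 13).
  S_0 = Σ v_i r_i = 8·1 + 8·0 + 6·12 + 12·11 + 5·6 = 242 ≡ 8.
  S_1 = Σ v_i α_i r_i = 8·4·1 + 8·11·0 + 6·10·12 + 12·12·11 + 5·8·6 = 2576 ≡ 2.
  α_i^2 mod 13 = [3, 4, 9, 1, 12].
  S_2 = Σ v_i α_i^2 r_i = 8·3·1 + 8·4·0 + 6·9·12 + 12·1·11 + 5·12·6 = 1164 ≡ 7.
  S = (8, 2, 7) ≠ 0, so r is not a codeword (an error is present).
Step 3: locate the error. For a single error e at position i, S_ℓ = v_i·e·α_i^ℓ, so α_err = S_1/S_0.
  S_0^{−1} = 8^{−1} = 5 (mod 13), so α_err = 2·5 = 10 ≡ 10 = α_3. Error position i = 3.
  Consistency check: S_2/S_1 = 7·7 = 49 ≡ 10 = α_err ✓ (single-error assumption holds).
Step 4: error magnitude e = S_0/v_3 = S_0·∏_{j≠3}(α_3 − α_j) = 8·11 = 88 ≡ 10 (mod 13).
Step 5: correct position 3: c_3 = r_3 − e = 12 − 10 ≡ 2 (mod 13). Hence c = [1, 0, 2, 11, 6].
  Check: interpolating c through the α_i gives m(x) = 9 + 11·x (degree < 2) with m(α_i) = c_i for every i, so c is indeed a codeword.


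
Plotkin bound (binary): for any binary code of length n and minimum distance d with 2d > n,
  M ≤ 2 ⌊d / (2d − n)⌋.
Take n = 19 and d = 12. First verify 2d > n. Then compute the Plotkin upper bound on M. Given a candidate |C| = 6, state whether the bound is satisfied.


Plotkin bound M ≤ 4; given |C| = 6 > bound (violated).

Check applicability: 2d = 24, n = 19.
2d − n = 5 > 0, so Plotkin applies.
Compute d/(2d−n) = 12/5 ≈ 2.4000.
⌊d/(2d−n)⌋ = 2.
Plotkin bound: M ≤ 2·2 = 4.
Given |C| = 6, check: VIOLATED.
This |C| is above the Plotkin bound, so no binary code with n = 19, d = 12 and 6 codewords exists.


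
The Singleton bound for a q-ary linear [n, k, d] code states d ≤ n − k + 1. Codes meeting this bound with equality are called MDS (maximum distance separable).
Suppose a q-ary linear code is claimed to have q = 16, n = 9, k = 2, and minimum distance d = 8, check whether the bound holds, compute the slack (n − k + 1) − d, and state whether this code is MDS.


Singleton RHS = n − k + 1 = 8, slack = 0, bound satisfied, MDS.

Singleton bound: d ≤ n − k + 1.
Here n = 9, k = 2, so n − k + 1 = 8.
Given d = 8, check d ≤ 8: YES.
Slack = (n − k + 1) − d = 0.
The code is MDS (slack = 0).
Description: the claimed parameters are [9, 2, 8]_16; such a code would be MDS (meets Singleton bound).


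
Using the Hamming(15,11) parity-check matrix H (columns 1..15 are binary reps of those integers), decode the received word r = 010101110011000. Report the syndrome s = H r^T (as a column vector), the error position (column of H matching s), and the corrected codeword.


s = (1, 0, 0, 0)^T, error position = 8, corrected codeword c = 010101100011000

Compute s = H r^T mod 2 one row at a time:
  s_1 = 1 + 0 + 0 + 1 + 1 + 0 + 0 + 0 = 3 ≡ 1 (mod 2).
  s_2 = 1 + 0 + 1 + 1 + 1 + 0 + 0 + 0 = 4 ≡ 0 (mod 2).
  s_3 = 1 + 0 + 1 + 1 + 0 + 1 + 0 + 0 = 4 ≡ 0 (mod 2).
  s_4 = 0 + 0 + 0 + 1 + 0 + 1 + 0 + 0 = 2 ≡ 0 (mod 2).
s = (1, 0, 0, 0)^T — this equals column 8 of H (binary 1000), so error is at position 8.
Correct: flip bit 8 of r = 010101110011000 to get c = 010101100011000.


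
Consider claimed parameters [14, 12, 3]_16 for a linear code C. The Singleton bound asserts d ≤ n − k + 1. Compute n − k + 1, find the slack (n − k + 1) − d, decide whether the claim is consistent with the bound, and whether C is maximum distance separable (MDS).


Singleton RHS = n − k + 1 = 3, slack = 0, bound satisfied, MDS.

Singleton bound: d ≤ n − k + 1.
Here n = 14, k = 12, so n − k + 1 = 3.
Given d = 3, check d ≤ 3: YES.
Slack = (n − k + 1) − d = 0.
The code is MDS (slack = 0).
Description: the claimed parameters are [14, 12, 3]_16; such a code would be MDS (meets Singleton bound).


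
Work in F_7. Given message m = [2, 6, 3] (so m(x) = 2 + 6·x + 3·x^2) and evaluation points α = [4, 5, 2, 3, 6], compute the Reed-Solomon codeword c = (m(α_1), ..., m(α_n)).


c = [4, 2, 5, 5, 6]

Message polynomial: m(x) = 2 + 6·x + 3·x^2 (mod 7).
For each evaluation point α_i, compute m(α_i) mod 7:
  α_1 = 4: Horner steps 3 → 4 → 4, so m(4) = 4.
  α_2 = 5: Horner steps 3 → 0 → 2, so m(5) = 2.
  α_3 = 2: Horner steps 3 → 5 → 5, so m(2) = 5.
  α_4 = 3: Horner steps 3 → 1 → 5, so m(3) = 5.
  α_5 = 6: Horner steps 3 → 3 → 6, so m(6) = 6.
Codeword c = [4, 2, 5, 5, 6] ∈ F_7^5.


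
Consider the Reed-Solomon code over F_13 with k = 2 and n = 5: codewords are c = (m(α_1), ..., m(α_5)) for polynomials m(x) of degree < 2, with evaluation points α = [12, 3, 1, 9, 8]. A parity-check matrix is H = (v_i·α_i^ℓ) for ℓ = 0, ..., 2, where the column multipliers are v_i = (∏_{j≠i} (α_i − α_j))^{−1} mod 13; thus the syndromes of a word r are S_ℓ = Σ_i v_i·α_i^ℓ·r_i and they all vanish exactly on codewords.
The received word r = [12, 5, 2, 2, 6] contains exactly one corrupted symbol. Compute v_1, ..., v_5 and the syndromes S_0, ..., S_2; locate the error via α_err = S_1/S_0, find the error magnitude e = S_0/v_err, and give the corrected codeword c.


S = (12, 4, 10), error at position 4, error magnitude e = 1, c = [12, 5, 2, 1, 6].

Step 1: column multipliers v_i = (∏_{j≠i}(α_i − α_j))^{−1} mod 13.
  i = 1 (α = 12): (12−3)(12−1)(12−9)(12−8) = 9·11·3·4 = 1188 ≡ 5, so v_1 = 5^{−1} = 8 (mod 13).
  i = 2 (α = 3): (3−12)(3−1)(3−9)(3−8) = (−9)·2·(−6)·(−5) = −540 ≡ 6, so v_2 = 6^{−1} = 11 (mod 13).
  i = 3 (α = 1): (1−12)(1−3)(1−9)(1−8) = (−11)·(−2)·(−8)·(−7) = 1232 ≡ 10, so v_3 = 10^{−1} = 4 (mod 13).
  i = 4 (α = 9): (9−12)(9−3)(9−1)(9−8) = (−3)·6·8·1 = −144 ≡ 12, so v_4 = 12^{−1} = 12 (mod 13).
  i = 5 (α = 8): (8−12)(8−3)(8−1)(8−9) = (−4)·5·7·(−1) = 140 ≡ 10, so v_5 = 10^{−1} = 4 (mod 13).
  v = [8, 11, 4, 12, 4].
Step 2: syndromes of r = [12, 5, 2, 2, 6] (all sums mod 13).
  S_0 = Σ v_i r_i = 8·12 + 11·5 + 4·2 + 12·2 + 4·6 = 207 ≡ 12.
  S_1 = Σ v_i α_i r_i = 8·12·12 + 11·3·5 + 4·1·2 + 12·9·2 + 4·8·6 = 1733 ≡ 4.
  α_i^2 mod 13 = [1, 9, 1, 3, 12].
  S_2 = Σ v_i α_i^2 r_i = 8·1·12 + 11·9·5 + 4·1·2 + 12·3·2 + 4·12·6 = 959 ≡ 10.
  S = (12, 4, 10) ≠ 0, so r is not a codeword (an error is present).
Step 3: locate the error. For a single error e at position i, S_ℓ = v_i·e·α_i^ℓ, so α_err = S_1/S_0.
  S_0^{−1} = 12^{−1} = 12 (mod 13), so α_err = 4·12 = 48 ≡ 9 = α_4. Error position i = 4.
  Consistency check: S_2/S_1 = 10·10 = 100 ≡ 9 = α_err ✓ (single-error assumption holds).
Step 4: error magnitude e = S_0/v_4 = S_0·∏_{j≠4}(α_4 − α_j) = 12·12 = 144 ≡ 1 (mod 13).
Step 5: correct position 4: c_4 = r_4 − e = 2 − 1 ≡ 1 (mod 13). Hence c = [12, 5, 2, 1, 6].
  Check: interpolating c through the α_i gives m(x) = 7 + 8·x (degree < 2) with m(α_i) = c_i for every i, so c is indeed a codeword.


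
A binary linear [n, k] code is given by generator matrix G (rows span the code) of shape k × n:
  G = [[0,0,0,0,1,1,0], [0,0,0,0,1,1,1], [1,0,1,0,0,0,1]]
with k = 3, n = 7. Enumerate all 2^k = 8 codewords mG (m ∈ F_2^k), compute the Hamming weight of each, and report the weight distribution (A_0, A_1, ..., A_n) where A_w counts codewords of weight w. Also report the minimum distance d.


Weight distribution: A_0 = 1, A_1 = 1, A_2 = 2, A_3 = 2, A_4 = 1, A_5 = 1. Minimum distance d = 1.

Enumerate all 2^3 = 8 messages m ∈ F_2^3.
For each, compute codeword c = mG in F_2^7, then tally its weight.
  m = 000 → c = 0000000, weight = 0.
  m = 100 → c = 0000110, weight = 2.
  m = 010 → c = 0000111, weight = 3.
  m = 110 → c = 0000001, weight = 1.
  m = 001 → c = 1010001, weight = 3.
  m = 101 → c = 1010111, weight = 5.
  m = 011 → c = 1010110, weight = 4.
  m = 111 → c = 1010000, weight = 2.
Tally weights:
  weight 0: 1 codewords.
  weight 1: 1 codewords.
  weight 2: 2 codewords.
  weight 3: 2 codewords.
  weight 4: 1 codewords.
  weight 5: 1 codewords.
Minimum distance d = smallest w > 0 with A_w > 0 = 1.
Sanity: Σ A_w = 8 = 2^3 = 8 ✓.


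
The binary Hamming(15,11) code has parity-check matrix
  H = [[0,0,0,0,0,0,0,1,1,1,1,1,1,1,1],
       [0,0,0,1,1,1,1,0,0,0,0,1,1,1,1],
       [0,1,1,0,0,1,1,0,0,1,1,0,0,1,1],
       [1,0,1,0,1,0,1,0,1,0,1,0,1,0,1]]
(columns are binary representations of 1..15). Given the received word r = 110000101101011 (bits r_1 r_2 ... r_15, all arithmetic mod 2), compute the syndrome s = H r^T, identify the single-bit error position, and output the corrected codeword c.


s = (1, 0, 1, 0)^T, error position = 10, corrected codeword c = 110000101001011

Compute s = H r^T mod 2 one row at a time:
  s_1 = 0 + 1 + 1 + 0 + 1 + 0 + 1 + 1 = 5 ≡ 1 (mod 2).
  s_2 = 0 + 0 + 0 + 1 + 1 + 0 + 1 + 1 = 4 ≡ 0 (mod 2).
  s_3 = 1 + 0 + 0 + 1 + 1 + 0 + 1 + 1 = 5 ≡ 1 (mod 2).
  s_4 = 1 + 0 + 0 + 1 + 1 + 0 + 0 + 1 = 4 ≡ 0 (mod 2).
s = (1, 0, 1, 0)^T — this equals column 10 of H (binary 1010), so error is at position 10.
Correct: flip bit 10 of r = 110000101101011 to get c = 110000101001011.
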